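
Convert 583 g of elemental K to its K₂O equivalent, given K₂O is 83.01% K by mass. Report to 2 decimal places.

K₂O = 583 / 0.8301 = 702.325 g.

702.33 g K₂O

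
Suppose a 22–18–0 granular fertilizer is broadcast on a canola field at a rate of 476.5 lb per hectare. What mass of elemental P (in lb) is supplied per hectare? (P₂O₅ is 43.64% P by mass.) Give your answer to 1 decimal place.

37.4 lb P per hectare

P₂O₅ per hectare = 476.5 × 18% = 85.77 lb.
Elemental P = 85.77 × 0.4364 = 37.43 lb per hectare.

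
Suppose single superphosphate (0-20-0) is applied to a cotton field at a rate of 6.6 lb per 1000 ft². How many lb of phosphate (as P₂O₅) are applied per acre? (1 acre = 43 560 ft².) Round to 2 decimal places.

P₂O₅ per 1000 ft² = 6.6 × 20% = 1.32 lb.
Convert to per acre: 1.32 × 43.56 = 57.4992 lb.

57.50 lb P₂O₅ per acre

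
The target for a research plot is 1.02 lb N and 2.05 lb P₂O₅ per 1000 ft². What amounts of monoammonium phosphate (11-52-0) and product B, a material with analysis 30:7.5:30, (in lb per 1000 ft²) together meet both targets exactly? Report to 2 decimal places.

Let a = lb of monoammonium phosphate, b = lb of product B (per 1000 ft²).
N: 0.11·a + 0.3·b = 1.02
P₂O₅: 0.52·a + 0.075·b = 2.05
Eliminate b: (row1) − 0.3/0.075·(row2) → -1.97·a = -7.18, so a = 3.64467.
Then b = (2.05 − 0.52·3.64467) / 0.075 = 2.06362.

3.64 lb monoammonium phosphate, 2.06 lb product B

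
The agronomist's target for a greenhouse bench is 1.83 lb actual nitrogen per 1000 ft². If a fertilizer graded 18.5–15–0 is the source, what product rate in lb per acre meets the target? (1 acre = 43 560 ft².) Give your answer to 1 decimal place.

430.9 lb of product per acre

Product per 1000 ft² = 1.83 / 18.5% = 9.89189 lb.
Convert to per acre: 9.89189 × 43.56 = 430.891 lb.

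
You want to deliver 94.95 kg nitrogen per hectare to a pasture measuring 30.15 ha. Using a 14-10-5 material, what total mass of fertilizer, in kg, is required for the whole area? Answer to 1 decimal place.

Product per hectare = 94.95 / 14% = 678.214 kg.
Total product = 678.214 × 30.15 = 20448.16 kg.

20448.2 kg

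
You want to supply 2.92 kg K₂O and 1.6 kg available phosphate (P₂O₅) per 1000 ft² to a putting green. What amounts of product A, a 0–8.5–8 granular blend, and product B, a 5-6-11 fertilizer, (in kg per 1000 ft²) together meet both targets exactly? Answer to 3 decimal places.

Let a = kg of product A, b = kg of product B (per 1000 ft²).
K₂O: 0.08·a + 0.11·b = 2.92
P₂O₅: 0.085·a + 0.06·b = 1.6
Eliminate a: (row1) − 0.08/0.085·(row2) → 0.0535294·b = 1.41412, so b = 26.4176.
Back-substitute: a = (2.92 − 0.11·26.4176) / 0.08 = 0.175824.

0.176 kg product A, 26.418 kg product B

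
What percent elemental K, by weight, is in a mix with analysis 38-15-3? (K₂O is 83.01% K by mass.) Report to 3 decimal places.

%K = 3 × 0.8301 = 2.4903%.

2.490% K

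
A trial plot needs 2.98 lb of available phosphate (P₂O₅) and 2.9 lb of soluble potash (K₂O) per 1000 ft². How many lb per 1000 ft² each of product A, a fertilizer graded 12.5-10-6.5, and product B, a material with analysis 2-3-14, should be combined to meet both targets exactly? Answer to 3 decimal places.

With a, b = lb per 1000 ft² of product A and product B:
P₂O₅: 0.1·a + 0.03·b = 2.98
K₂O: 0.065·a + 0.14·b = 2.9
Eliminate b: (row1) − 0.03/0.14·(row2) → 0.0860714·a = 2.35857, so a = 27.40249.
Then b = (2.9 − 0.065·27.40249) / 0.14 = 7.9917.

27.402 lb product A, 7.992 lb product B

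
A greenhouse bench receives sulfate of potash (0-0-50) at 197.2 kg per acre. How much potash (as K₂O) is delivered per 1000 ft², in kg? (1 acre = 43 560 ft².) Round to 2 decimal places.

K₂O per acre = 197.2 × 50% = 98.6 kg.
Convert to per 1000 ft²: 98.6 × 0.0229568 = 2.26354 kg.

2.26 kg K₂O per thousand sq ft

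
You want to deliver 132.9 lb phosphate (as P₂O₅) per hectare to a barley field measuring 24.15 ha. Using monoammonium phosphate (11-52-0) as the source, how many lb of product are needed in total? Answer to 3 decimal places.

6172.183 lb

Product per hectare = 132.9 / 52% = 255.577 lb.
Total product = 255.577 × 24.15 = 6172.1827 lb.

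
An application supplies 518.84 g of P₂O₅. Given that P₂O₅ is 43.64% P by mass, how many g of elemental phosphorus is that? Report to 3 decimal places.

P = 518.84 × 0.4364 = 226.4218 g.

226.422 g P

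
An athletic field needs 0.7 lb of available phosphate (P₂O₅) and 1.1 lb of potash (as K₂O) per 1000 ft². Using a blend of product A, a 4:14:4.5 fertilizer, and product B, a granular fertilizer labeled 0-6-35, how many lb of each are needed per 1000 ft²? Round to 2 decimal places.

Let a = lb of product A, b = lb of product B (per 1000 ft²).
P₂O₅: 0.14·a + 0.06·b = 0.7
K₂O: 0.045·a + 0.35·b = 1.1
From row1: a = (0.7 − 0.06·b) / 0.14.
Into row2: 0.045·(0.7 − 0.06·b)/0.14 + 0.35·b = 1.1 → b = 2.64579, a = 3.86609.

3.87 lb product A, 2.65 lb product B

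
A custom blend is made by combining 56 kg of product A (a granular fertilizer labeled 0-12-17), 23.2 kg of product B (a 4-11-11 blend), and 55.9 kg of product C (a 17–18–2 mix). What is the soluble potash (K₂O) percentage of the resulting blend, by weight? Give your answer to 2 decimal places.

9.76% K₂O

Total mass = 56 + 23.2 + 55.9 = 135.1 kg.
K₂O mass = 17%×56 + 11%×23.2 + 2%×55.9 = 13.19 kg.
% K₂O = 13.19 / 135.1 = 9.76314%.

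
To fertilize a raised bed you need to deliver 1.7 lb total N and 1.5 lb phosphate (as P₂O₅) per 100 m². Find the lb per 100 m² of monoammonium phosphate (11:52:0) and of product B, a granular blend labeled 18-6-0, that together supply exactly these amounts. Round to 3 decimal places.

1.931 lb monoammonium phosphate, 8.264 lb product B

Per-100 m² balance (a = monoammonium phosphate, b = product B):
N: 0.11·a + 0.18·b = 1.7
P₂O₅: 0.52·a + 0.06·b = 1.5
Eliminate a: (row1) − 0.11/0.52·(row2) → 0.167308·b = 1.38269, so b = 8.26437.
Back-substitute: a = (1.7 − 0.18·8.26437) / 0.11 = 1.93103.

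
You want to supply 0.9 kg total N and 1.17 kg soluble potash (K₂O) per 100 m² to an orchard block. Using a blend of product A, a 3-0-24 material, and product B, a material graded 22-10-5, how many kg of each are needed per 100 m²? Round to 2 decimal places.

Per-100 m² balance (a = product A, b = product B):
N: 0.03·a + 0.22·b = 0.9
K₂O: 0.24·a + 0.05·b = 1.17
Solving simultaneously: a = 4.14035, b = 3.52632.

4.14 kg product A, 3.53 kg product B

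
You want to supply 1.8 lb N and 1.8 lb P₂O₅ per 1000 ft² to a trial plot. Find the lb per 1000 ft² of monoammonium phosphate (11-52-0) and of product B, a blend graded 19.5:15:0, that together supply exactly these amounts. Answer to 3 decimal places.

0.954 lb monoammonium phosphate, 8.693 lb product B

Let a = lb of monoammonium phosphate, b = lb of product B (per 1000 ft²).
N: 0.11·a + 0.195·b = 1.8
P₂O₅: 0.52·a + 0.15·b = 1.8
Eliminate a: (row1) − 0.11/0.52·(row2) → 0.163269·b = 1.41923, so b = 8.69258.
Back-substitute: a = (1.8 − 0.195·8.69258) / 0.11 = 0.954064.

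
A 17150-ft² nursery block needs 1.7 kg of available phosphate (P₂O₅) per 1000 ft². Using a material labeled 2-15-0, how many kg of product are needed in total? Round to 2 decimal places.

Product per 1000 ft² = 1.7 / 15% = 11.3333 kg.
Total product = 11.3333 × 17150 / 1000 = 194.367 kg.

194.37 kg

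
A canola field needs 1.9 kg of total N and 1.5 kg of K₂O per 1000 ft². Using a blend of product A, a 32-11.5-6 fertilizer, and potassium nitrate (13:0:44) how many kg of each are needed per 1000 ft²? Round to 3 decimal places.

4.820 kg product A, 2.752 kg potassium nitrate

Per-1000 ft² balance (a = product A, b = potassium nitrate):
N: 0.32·a + 0.13·b = 1.9
K₂O: 0.06·a + 0.44·b = 1.5
Solving simultaneously: a = 4.81955, b = 2.75188.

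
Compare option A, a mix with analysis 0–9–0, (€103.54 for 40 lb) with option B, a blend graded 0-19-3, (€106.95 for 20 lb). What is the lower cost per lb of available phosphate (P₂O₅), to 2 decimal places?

option A: P₂O₅ per bag = 40 × 9% = 3.6 lb; cost = 103.54 / 3.6 = €28.7611/lb P₂O₅.
option B: P₂O₅ per bag = 20 × 19% = 3.8 lb; cost = 106.95 / 3.8 = €28.1447/lb P₂O₅.
option B is cheaper.

€28.14 per lb P₂O₅ (option B)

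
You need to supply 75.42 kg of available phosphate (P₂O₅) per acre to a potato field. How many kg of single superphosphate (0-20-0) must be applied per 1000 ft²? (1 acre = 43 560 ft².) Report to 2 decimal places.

8.66 kg of product per thousand sq ft

Product per acre = 75.42 / 20% = 377.1 kg.
Convert to per 1000 ft²: 377.1 × 0.0229568 = 8.65702 kg.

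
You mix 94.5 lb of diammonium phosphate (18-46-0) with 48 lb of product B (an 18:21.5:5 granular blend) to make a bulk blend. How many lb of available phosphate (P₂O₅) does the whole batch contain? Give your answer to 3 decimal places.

53.790 lb P₂O₅

P₂O₅ mass = 46%×94.5 + 21.5%×48 = 53.79 lb.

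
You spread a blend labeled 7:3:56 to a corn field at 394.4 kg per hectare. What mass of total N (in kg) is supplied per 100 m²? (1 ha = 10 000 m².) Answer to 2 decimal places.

nitrogen per hectare = 394.4 × 7% = 27.608 kg.
Convert to per 100 m²: 27.608 × 0.01 = 0.27608 kg.

0.28 kg N per hundred sq m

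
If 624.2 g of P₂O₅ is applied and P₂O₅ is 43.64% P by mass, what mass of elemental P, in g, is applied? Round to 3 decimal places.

272.401 g P

P = 624.2 × 0.4364 = 272.4009 g.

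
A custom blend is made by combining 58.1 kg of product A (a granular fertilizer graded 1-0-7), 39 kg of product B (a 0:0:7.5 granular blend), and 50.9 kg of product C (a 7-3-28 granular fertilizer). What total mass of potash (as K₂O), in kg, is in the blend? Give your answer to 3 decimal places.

K₂O mass = 7%×58.1 + 7.5%×39 + 28%×50.9 = 21.244 kg.

21.244 kg K₂O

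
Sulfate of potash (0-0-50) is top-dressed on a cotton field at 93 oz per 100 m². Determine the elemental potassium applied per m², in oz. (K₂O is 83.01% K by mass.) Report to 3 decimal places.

0.386 oz K per sq m

K₂O per 100 m² = 93 × 50% = 46.5 oz.
Elemental K = 46.5 × 0.8301 = 38.5996 oz per 100 m².
Convert to per m²: 38.5996 × 0.01 = 0.385996 oz.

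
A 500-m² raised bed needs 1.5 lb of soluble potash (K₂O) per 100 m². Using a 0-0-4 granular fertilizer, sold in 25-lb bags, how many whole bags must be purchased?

8 bags

Product per 100 m² = 1.5 / 4% = 37.5 lb.
Total product = 37.5 × 500 / 100 = 187.5 lb.
Bags = ⌈187.5 / 25⌉ = 8.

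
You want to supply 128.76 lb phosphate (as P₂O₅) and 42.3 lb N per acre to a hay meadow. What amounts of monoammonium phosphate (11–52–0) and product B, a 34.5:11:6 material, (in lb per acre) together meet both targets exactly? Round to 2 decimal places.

237.71 lb monoammonium phosphate, 46.82 lb product B

Per-acre balance (a = monoammonium phosphate, b = product B):
P₂O₅: 0.52·a + 0.11·b = 128.76
N: 0.11·a + 0.345·b = 42.3
From row1: a = (128.76 − 0.11·b) / 0.52.
Into row2: 0.11·(128.76 − 0.11·b)/0.52 + 0.345·b = 42.3 → b = 46.8165, a = 237.712.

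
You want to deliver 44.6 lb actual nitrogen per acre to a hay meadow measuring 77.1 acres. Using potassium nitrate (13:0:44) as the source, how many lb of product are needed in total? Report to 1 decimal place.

26451.2 lb

Product per acre = 44.6 / 13% = 343.077 lb.
Total product = 343.077 × 77.1 = 26451.23 lb.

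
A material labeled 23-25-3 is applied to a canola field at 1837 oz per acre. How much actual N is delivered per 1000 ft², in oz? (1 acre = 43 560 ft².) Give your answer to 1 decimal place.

9.7 oz N per thousand sq ft

nitrogen per acre = 1837 × 23% = 422.51 oz.
Convert to per 1000 ft²: 422.51 × 0.0229568 = 9.69949 oz.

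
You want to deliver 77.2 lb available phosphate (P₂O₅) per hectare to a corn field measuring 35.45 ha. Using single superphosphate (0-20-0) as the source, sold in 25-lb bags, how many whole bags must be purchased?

548 bags

Product per hectare = 77.2 / 20% = 386 lb.
Total product = 386 × 35.45 = 13683.7 lb.
Bags = ⌈13683.7 / 25⌉ = 548.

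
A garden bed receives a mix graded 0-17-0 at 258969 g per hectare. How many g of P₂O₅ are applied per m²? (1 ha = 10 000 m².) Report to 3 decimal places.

P₂O₅ per hectare = 258969 × 17% = 44024.7 g.
Convert to per m²: 44024.7 × 0.0001 = 4.40247 g.

4.402 g P₂O₅ per sq m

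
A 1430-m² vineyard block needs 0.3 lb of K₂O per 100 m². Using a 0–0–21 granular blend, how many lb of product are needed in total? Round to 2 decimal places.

20.43 lb

Product per 100 m² = 0.3 / 21% = 1.42857 lb.
Total product = 1.42857 × 1430 / 100 = 20.4286 lb.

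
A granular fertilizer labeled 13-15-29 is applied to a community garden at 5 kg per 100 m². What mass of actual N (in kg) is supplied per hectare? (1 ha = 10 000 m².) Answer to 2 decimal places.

65.00 kg N per hectare

nitrogen per 100 m² = 5 × 13% = 0.65 kg.
Convert to per hectare: 0.65 × 100 = 65 kg.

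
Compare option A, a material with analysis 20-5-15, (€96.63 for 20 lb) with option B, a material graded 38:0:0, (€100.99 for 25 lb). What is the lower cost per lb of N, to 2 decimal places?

€10.63 per lb N (option B)

option A: N per bag = 20 × 20% = 4 lb; cost = 96.63 / 4 = €24.1575/lb N.
option B: N per bag = 25 × 38% = 9.5 lb; cost = 100.99 / 9.5 = €10.6305/lb N.
option B is cheaper.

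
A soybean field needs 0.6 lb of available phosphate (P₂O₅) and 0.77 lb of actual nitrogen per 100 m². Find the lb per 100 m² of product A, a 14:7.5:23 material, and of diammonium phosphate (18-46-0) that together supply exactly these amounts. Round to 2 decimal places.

Let a = lb of product A, b = lb of diammonium phosphate (per 100 m²).
P₂O₅: 0.075·a + 0.46·b = 0.6
N: 0.14·a + 0.18·b = 0.77
From row1: a = (0.6 − 0.46·b) / 0.075.
Into row2: 0.14·(0.6 − 0.46·b)/0.075 + 0.18·b = 0.77 → b = 0.515717, a = 4.83694.

4.84 lb product A, 0.52 lb diammonium phosphate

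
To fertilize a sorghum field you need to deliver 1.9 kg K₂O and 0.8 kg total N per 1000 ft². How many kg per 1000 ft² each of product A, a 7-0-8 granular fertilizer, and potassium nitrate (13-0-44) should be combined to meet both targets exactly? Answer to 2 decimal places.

5.15 kg product A, 3.38 kg potassium nitrate

With a, b = kg per 1000 ft² of product A and potassium nitrate:
K₂O: 0.08·a + 0.44·b = 1.9
N: 0.07·a + 0.13·b = 0.8
Solving simultaneously: a = 5.14706, b = 3.38235.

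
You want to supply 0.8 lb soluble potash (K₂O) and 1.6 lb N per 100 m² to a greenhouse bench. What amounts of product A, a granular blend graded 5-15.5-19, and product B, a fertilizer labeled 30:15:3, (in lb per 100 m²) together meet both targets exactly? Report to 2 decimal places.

Let a = lb of product A, b = lb of product B (per 100 m²).
K₂O: 0.19·a + 0.03·b = 0.8
N: 0.05·a + 0.3·b = 1.6
Eliminate a: (row1) − 0.19/0.05·(row2) → -1.11·b = -5.28, so b = 4.75676.
Back-substitute: a = (0.8 − 0.03·4.75676) / 0.19 = 3.45946.

3.46 lb product A, 4.76 lb product B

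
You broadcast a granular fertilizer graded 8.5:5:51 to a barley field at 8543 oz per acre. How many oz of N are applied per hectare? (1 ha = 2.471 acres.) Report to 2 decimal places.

1794.33 oz N per hectare

nitrogen per acre = 8543 × 8.5% = 726.155 oz.
Convert to per hectare: 726.155 × 2.471 = 1794.329 oz.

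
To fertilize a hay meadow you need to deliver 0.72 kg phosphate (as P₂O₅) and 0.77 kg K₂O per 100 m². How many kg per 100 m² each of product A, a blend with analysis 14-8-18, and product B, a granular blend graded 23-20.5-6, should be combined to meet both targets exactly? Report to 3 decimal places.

Let a = kg of product A, b = kg of product B (per 100 m²).
P₂O₅: 0.08·a + 0.205·b = 0.72
K₂O: 0.18·a + 0.06·b = 0.77
Solving simultaneously: a = 3.57165, b = 2.11838.

3.572 kg product A, 2.118 kg product B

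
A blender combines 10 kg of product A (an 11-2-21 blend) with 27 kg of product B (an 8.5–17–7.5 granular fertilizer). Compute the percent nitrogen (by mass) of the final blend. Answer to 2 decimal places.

Total mass = 10 + 27 = 37 kg.
N mass = 11%×10 + 8.5%×27 = 3.395 kg.
% N = 3.395 / 37 = 9.17568%.

9.18% N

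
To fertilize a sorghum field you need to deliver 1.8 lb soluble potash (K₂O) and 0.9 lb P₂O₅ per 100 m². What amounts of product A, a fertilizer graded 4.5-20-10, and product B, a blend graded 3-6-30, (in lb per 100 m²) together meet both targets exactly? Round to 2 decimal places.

3.00 lb product A, 5.00 lb product B

With a, b = lb per 100 m² of product A and product B:
K₂O: 0.1·a + 0.3·b = 1.8
P₂O₅: 0.2·a + 0.06·b = 0.9
Eliminate b: (row1) − 0.3/0.06·(row2) → -0.9·a = -2.7, so a = 3.
Then b = (0.9 − 0.2·3) / 0.06 = 5.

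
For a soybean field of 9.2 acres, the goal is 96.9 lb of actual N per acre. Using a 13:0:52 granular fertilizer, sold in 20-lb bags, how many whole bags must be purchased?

343 bags

Product per acre = 96.9 / 13% = 745.385 lb.
Total product = 745.385 × 9.2 = 6857.54 lb.
Bags = ⌈6857.54 / 20⌉ = 343.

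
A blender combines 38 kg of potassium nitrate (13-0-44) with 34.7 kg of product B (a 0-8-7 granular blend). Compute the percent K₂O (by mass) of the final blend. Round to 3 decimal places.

26.340% K₂O

Total mass = 38 + 34.7 = 72.7 kg.
K₂O mass = 44%×38 + 7%×34.7 = 19.149 kg.
% K₂O = 19.149 / 72.7 = 26.3398%.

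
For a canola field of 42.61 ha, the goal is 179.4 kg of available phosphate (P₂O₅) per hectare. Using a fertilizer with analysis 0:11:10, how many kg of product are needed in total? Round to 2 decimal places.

69493.04 kg

Product per hectare = 179.4 / 11% = 1630.91 kg.
Total product = 1630.91 × 42.61 = 69493.036 kg.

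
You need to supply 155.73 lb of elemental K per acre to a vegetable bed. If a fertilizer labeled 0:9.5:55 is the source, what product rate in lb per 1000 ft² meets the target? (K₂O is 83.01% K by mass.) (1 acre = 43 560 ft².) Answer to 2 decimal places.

As K₂O: 155.73 / 0.8301 = 187.604 lb per acre.
Product per acre = 187.604 / 55% = 341.098 lb.
Convert to per 1000 ft²: 341.098 × 0.0229568 = 7.83053 lb.

7.83 lb of product per thousand sq ft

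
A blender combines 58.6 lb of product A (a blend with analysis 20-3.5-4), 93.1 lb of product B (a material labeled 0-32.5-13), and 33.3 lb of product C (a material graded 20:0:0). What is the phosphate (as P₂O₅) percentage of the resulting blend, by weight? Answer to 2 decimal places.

17.46% P₂O₅

Total mass = 58.6 + 93.1 + 33.3 = 185 lb.
P₂O₅ mass = 3.5%×58.6 + 32.5%×93.1 + 0%×33.3 = 32.3085 lb.
% P₂O₅ = 32.3085 / 185 = 17.4641%.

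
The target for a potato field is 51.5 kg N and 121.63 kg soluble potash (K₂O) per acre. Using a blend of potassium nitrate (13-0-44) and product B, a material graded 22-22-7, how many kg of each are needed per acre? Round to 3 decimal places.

264.009 kg potassium nitrate, 78.086 kg product B

With a, b = kg per acre of potassium nitrate and product B:
N: 0.13·a + 0.22·b = 51.5
K₂O: 0.44·a + 0.07·b = 121.63
Eliminate a: (row1) − 0.13/0.44·(row2) → 0.199318·b = 15.5639, so b = 78.0855.
Back-substitute: a = (51.5 − 0.22·78.0855) / 0.13 = 264.0091.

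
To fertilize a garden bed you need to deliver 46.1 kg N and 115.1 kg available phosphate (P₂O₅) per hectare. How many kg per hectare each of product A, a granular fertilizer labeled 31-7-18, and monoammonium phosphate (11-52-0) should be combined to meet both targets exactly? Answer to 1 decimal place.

73.7 kg product A, 211.4 kg monoammonium phosphate

With a, b = kg per hectare of product A and monoammonium phosphate:
N: 0.31·a + 0.11·b = 46.1
P₂O₅: 0.07·a + 0.52·b = 115.1
Solving simultaneously: a = 73.6873, b = 211.427.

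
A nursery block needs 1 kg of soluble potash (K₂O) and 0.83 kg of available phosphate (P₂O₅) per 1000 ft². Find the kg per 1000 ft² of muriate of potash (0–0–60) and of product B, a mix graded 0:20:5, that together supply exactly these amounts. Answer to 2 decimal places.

Per-1000 ft² balance (a = muriate of potash, b = product B):
K₂O: 0.6·a + 0.05·b = 1
P₂O₅: 0·a + 0.2·b = 0.83
Solving simultaneously: a = 1.32083, b = 4.15.

1.32 kg muriate of potash, 4.15 kg product B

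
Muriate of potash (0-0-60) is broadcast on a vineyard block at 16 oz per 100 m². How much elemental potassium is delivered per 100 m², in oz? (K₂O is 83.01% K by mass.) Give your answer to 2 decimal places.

K₂O per 100 m² = 16 × 60% = 9.6 oz.
Elemental K = 9.6 × 0.8301 = 7.96896 oz per 100 m².

7.97 oz K per hundred sq m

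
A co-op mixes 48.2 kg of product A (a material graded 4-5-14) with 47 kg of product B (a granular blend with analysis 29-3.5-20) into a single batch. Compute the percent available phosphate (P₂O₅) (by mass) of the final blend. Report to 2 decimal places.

4.26% P₂O₅

Total mass = 48.2 + 47 = 95.2 kg.
P₂O₅ mass = 5%×48.2 + 3.5%×47 = 4.055 kg.
% P₂O₅ = 4.055 / 95.2 = 4.25945%.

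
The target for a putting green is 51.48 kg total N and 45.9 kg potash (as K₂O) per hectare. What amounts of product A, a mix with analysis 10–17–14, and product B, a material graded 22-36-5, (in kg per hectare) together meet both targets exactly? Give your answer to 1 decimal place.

Per-hectare balance (a = product A, b = product B):
N: 0.1·a + 0.22·b = 51.48
K₂O: 0.14·a + 0.05·b = 45.9
From row1: a = (51.48 − 0.22·b) / 0.1.
Into row2: 0.14·(51.48 − 0.22·b)/0.1 + 0.05·b = 45.9 → b = 101.442, a = 291.628.

291.6 kg product A, 101.4 kg product B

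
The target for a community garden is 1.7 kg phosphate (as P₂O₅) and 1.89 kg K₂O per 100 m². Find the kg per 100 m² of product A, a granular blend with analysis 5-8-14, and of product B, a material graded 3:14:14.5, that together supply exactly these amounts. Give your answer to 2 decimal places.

Let a = kg of product A, b = kg of product B (per 100 m²).
P₂O₅: 0.08·a + 0.14·b = 1.7
K₂O: 0.14·a + 0.145·b = 1.89
From row1: a = (1.7 − 0.14·b) / 0.08.
Into row2: 0.14·(1.7 − 0.14·b)/0.08 + 0.145·b = 1.89 → b = 10.85, a = 2.2625.

2.26 kg product A, 10.85 kg product B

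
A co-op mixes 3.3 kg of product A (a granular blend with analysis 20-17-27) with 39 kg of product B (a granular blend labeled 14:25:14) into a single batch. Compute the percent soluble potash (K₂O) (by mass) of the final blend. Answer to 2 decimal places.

Total mass = 3.3 + 39 = 42.3 kg.
K₂O mass = 27%×3.3 + 14%×39 = 6.351 kg.
% K₂O = 6.351 / 42.3 = 15.0142%.

15.01% K₂O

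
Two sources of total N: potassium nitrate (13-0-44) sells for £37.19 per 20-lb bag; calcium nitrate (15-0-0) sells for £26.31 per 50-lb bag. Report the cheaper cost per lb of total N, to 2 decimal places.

£3.51 per lb N (calcium nitrate)

potassium nitrate: N per bag = 20 × 13% = 2.6 lb; cost = 37.19 / 2.6 = £14.3038/lb N.
calcium nitrate: N per bag = 50 × 15% = 7.5 lb; cost = 26.31 / 7.5 = £3.5080/lb N.
calcium nitrate is cheaper.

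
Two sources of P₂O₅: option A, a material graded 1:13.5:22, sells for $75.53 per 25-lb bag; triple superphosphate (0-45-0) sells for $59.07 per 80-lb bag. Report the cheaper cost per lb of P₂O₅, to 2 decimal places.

$1.64 per lb P₂O₅ (triple superphosphate)

option A: P₂O₅ per bag = 25 × 13.5% = 3.375 lb; cost = 75.53 / 3.375 = $22.3793/lb P₂O₅.
triple superphosphate: P₂O₅ per bag = 80 × 45% = 36 lb; cost = 59.07 / 36 = $1.6408/lb P₂O₅.
triple superphosphate is cheaper.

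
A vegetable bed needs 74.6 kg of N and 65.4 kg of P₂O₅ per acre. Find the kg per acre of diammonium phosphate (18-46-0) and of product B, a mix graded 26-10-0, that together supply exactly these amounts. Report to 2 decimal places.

With a, b = kg per acre of diammonium phosphate and product B:
N: 0.18·a + 0.26·b = 74.6
P₂O₅: 0.46·a + 0.1·b = 65.4
Eliminate b: (row1) − 0.26/0.1·(row2) → -1.016·a = -95.44, so a = 93.937.
Then b = (65.4 − 0.46·93.937) / 0.1 = 221.8898.

93.94 kg diammonium phosphate, 221.89 kg product B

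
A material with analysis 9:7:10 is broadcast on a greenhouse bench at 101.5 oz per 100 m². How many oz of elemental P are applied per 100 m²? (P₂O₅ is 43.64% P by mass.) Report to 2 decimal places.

3.10 oz P per hundred sq m

P₂O₅ per 100 m² = 101.5 × 7% = 7.105 oz.
Elemental P = 7.105 × 0.4364 = 3.10062 oz per 100 m².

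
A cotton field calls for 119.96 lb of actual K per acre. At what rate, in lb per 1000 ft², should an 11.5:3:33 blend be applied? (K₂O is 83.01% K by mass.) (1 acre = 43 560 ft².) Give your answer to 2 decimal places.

As K₂O: 119.96 / 0.8301 = 144.513 lb per acre.
Product per acre = 144.513 / 33% = 437.917 lb.
Convert to per 1000 ft²: 437.917 × 0.0229568 = 10.0532 lb.

10.05 lb of product per thousand sq ft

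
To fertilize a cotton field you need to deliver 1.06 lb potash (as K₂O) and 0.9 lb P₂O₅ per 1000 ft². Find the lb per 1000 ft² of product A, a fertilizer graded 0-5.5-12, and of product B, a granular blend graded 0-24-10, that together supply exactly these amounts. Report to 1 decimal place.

7.1 lb product A, 2.1 lb product B

With a, b = lb per 1000 ft² of product A and product B:
K₂O: 0.12·a + 0.1·b = 1.06
P₂O₅: 0.055·a + 0.24·b = 0.9
Eliminate b: (row1) − 0.1/0.24·(row2) → 0.0970833·a = 0.685, so a = 7.05579.
Then b = (0.9 − 0.055·7.05579) / 0.24 = 2.13305.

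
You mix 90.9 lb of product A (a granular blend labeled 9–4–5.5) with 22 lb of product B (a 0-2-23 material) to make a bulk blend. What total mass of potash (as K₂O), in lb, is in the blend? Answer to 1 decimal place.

K₂O mass = 5.5%×90.9 + 23%×22 = 10.0595 lb.

10.1 lb K₂O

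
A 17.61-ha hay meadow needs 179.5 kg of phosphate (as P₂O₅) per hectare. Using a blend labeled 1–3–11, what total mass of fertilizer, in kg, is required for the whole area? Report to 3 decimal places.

Product per hectare = 179.5 / 3% = 5983.33 kg.
Total product = 5983.33 × 17.61 = 105366.5 kg.

105366.500 kg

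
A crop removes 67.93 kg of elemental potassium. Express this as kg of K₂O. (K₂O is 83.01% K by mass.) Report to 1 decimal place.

K₂O = 67.93 / 0.8301 = 81.8335 kg.

81.8 kg K₂O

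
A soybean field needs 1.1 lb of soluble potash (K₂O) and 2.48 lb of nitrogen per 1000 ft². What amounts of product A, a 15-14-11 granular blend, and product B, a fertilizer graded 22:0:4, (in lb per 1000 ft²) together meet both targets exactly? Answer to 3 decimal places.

Per-1000 ft² balance (a = product A, b = product B):
K₂O: 0.11·a + 0.04·b = 1.1
N: 0.15·a + 0.22·b = 2.48
From row1: a = (1.1 − 0.04·b) / 0.11.
Into row2: 0.15·(1.1 − 0.04·b)/0.11 + 0.22·b = 2.48 → b = 5.92308, a = 7.84615.

7.846 lb product A, 5.923 lb product B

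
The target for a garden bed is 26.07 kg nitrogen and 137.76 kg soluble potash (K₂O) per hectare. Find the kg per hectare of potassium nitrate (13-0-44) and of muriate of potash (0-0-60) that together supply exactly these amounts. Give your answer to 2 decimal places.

With a, b = kg per hectare of potassium nitrate and muriate of potash:
N: 0.13·a + 0·b = 26.07
K₂O: 0.44·a + 0.6·b = 137.76
From row1: a = (26.07 − 0·b) / 0.13.
Into row2: 0.44·(26.07 − 0·b)/0.13 + 0.6·b = 137.76 → b = 82.5385, a = 200.538.

200.54 kg potassium nitrate, 82.54 kg muriate of potash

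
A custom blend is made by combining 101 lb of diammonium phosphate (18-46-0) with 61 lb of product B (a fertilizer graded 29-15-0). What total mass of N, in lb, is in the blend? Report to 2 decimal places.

N mass = 18%×101 + 29%×61 = 35.87 lb.

35.87 lb N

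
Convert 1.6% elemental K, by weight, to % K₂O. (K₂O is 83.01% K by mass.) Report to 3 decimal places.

%K₂O = 1.6 / 0.8301 = 1.92748%.

1.927% K₂O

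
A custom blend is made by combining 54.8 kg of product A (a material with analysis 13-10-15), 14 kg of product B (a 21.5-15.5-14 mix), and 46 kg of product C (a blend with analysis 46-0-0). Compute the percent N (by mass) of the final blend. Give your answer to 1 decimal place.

27.3% N

Total mass = 54.8 + 14 + 46 = 114.8 kg.
N mass = 13%×54.8 + 21.5%×14 + 46%×46 = 31.294 kg.
% N = 31.294 / 114.8 = 27.2596%.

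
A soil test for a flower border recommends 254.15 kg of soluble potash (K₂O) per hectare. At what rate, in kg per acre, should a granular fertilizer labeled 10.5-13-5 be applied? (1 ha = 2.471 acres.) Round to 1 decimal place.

Product per hectare = 254.15 / 5% = 5083 kg.
Convert to per acre: 5083 × 0.404694 = 2057.06 kg.

2057.1 kg of product per acre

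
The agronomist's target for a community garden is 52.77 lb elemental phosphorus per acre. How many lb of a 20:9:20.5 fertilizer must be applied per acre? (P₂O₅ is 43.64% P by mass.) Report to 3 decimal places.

1343.569 lb of product per acre

As P₂O₅: 52.77 / 0.4364 = 120.921 lb per acre.
Product per acre = 120.921 / 9% = 1343.5686 lb.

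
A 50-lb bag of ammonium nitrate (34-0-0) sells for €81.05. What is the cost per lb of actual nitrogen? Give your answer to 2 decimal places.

€4.77 per lb N

N in bag = 50 × 34% = 17 lb.
Cost per lb N = €81.05 / 17 = €4.7676.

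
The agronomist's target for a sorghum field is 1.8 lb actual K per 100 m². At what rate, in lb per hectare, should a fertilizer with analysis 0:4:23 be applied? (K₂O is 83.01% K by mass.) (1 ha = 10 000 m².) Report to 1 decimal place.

942.8 lb of product per hectare

As K₂O: 1.8 / 0.8301 = 2.16841 lb per 100 m².
Product per 100 m² = 2.16841 / 23% = 9.42788 lb.
Convert to per hectare: 9.42788 × 100 = 942.788 lb.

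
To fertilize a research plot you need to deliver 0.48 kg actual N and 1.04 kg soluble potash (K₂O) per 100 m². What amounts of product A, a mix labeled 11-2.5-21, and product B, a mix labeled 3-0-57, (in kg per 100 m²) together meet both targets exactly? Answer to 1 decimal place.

Per-100 m² balance (a = product A, b = product B):
N: 0.11·a + 0.03·b = 0.48
K₂O: 0.21·a + 0.57·b = 1.04
Eliminate a: (row1) − 0.11/0.21·(row2) → -0.268571·b = -0.0647619, so b = 0.241135.
Back-substitute: a = (0.48 − 0.03·0.241135) / 0.11 = 4.29787.

4.3 kg product A, 0.2 kg product B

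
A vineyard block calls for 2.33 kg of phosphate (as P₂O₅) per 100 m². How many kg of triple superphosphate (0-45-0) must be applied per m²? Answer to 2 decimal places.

0.05 kg of product per sq m

Product per 100 m² = 2.33 / 45% = 5.17778 kg.
Convert to per m²: 5.17778 × 0.01 = 0.0517778 kg.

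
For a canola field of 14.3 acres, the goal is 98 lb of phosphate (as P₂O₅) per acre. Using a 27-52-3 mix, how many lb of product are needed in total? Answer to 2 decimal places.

Product per acre = 98 / 52% = 188.462 lb.
Total product = 188.462 × 14.3 = 2695 lb.

2695.00 lb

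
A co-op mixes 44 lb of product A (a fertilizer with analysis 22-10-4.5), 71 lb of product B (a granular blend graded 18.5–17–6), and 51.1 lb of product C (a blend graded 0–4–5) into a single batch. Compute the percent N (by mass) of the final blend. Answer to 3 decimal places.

Total mass = 44 + 71 + 51.1 = 166.1 lb.
N mass = 22%×44 + 18.5%×71 + 0%×51.1 = 22.815 lb.
% N = 22.815 / 166.1 = 13.7357%.

13.736% N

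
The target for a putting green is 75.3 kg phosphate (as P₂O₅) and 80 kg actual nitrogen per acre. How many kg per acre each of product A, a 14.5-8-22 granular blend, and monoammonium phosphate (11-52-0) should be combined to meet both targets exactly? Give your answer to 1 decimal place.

Let a = kg of product A, b = kg of monoammonium phosphate (per acre).
P₂O₅: 0.08·a + 0.52·b = 75.3
N: 0.145·a + 0.11·b = 80
Eliminate a: (row1) − 0.08/0.145·(row2) → 0.45931·b = 31.1621, so b = 67.8453.
Back-substitute: a = (75.3 − 0.52·67.8453) / 0.08 = 500.255.

500.3 kg product A, 67.8 kg monoammonium phosphate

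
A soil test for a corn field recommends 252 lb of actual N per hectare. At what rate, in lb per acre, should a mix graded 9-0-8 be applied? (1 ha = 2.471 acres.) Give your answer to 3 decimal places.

Product per hectare = 252 / 9% = 2800 lb.
Convert to per acre: 2800 × 0.404694 = 1133.14448 lb.

1133.144 lb of product per acre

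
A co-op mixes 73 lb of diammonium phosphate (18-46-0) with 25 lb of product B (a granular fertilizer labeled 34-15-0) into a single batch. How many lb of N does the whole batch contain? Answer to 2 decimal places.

N mass = 18%×73 + 34%×25 = 21.64 lb.

21.64 lb N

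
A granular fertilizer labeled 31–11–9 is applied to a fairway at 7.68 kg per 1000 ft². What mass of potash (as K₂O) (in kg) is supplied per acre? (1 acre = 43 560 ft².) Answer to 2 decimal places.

K₂O per 1000 ft² = 7.68 × 9% = 0.6912 kg.
Convert to per acre: 0.6912 × 43.56 = 30.1087 kg.

30.11 kg K₂O per acre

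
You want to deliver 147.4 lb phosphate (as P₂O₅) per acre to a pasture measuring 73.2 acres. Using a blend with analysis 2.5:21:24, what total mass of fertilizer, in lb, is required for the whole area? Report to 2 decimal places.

51379.43 lb

Product per acre = 147.4 / 21% = 701.905 lb.
Total product = 701.905 × 73.2 = 51379.429 lb.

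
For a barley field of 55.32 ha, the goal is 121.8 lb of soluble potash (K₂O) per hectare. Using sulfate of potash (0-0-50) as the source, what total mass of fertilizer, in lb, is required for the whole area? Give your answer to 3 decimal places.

13475.952 lb

Product per hectare = 121.8 / 50% = 243.6 lb.
Total product = 243.6 × 55.32 = 13475.952 lb.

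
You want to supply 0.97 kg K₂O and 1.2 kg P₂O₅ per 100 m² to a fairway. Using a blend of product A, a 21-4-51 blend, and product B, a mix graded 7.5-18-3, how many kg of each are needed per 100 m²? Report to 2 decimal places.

1.53 kg product A, 6.33 kg product B

With a, b = kg per 100 m² of product A and product B:
K₂O: 0.51·a + 0.03·b = 0.97
P₂O₅: 0.04·a + 0.18·b = 1.2
Solving simultaneously: a = 1.5298, b = 6.32671.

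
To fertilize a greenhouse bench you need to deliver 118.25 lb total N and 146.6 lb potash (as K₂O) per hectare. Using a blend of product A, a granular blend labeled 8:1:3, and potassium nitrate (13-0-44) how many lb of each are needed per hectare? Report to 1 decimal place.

Per-hectare balance (a = product A, b = potassium nitrate):
N: 0.08·a + 0.13·b = 118.25
K₂O: 0.03·a + 0.44·b = 146.6
Solving simultaneously: a = 1053.42, b = 261.358.

1053.4 lb product A, 261.4 lb potassium nitrate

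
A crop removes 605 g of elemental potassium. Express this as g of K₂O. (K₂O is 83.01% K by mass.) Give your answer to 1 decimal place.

K₂O = 605 / 0.8301 = 728.828 g.

728.8 g K₂O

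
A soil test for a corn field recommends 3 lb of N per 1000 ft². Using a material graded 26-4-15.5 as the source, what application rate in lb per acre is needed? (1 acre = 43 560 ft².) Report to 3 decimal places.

502.615 lb of product per acre

Product per 1000 ft² = 3 / 26% = 11.5385 lb.
Convert to per acre: 11.5385 × 43.56 = 502.6154 lb.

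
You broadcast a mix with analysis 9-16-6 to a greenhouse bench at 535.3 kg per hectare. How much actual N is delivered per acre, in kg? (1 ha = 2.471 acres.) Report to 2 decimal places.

19.50 kg N per acre

nitrogen per hectare = 535.3 × 9% = 48.177 kg.
Convert to per acre: 48.177 × 0.404694 = 19.497 kg.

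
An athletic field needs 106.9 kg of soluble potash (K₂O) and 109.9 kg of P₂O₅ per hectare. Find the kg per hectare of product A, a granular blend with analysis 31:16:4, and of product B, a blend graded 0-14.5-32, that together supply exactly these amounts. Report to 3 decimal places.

433.205 kg product A, 279.912 kg product B

Let a = kg of product A, b = kg of product B (per hectare).
K₂O: 0.04·a + 0.32·b = 106.9
P₂O₅: 0.16·a + 0.145·b = 109.9
Eliminate a: (row1) − 0.04/0.16·(row2) → 0.28375·b = 79.425, so b = 279.9119.
Back-substitute: a = (106.9 − 0.32·279.9119) / 0.04 = 433.2048.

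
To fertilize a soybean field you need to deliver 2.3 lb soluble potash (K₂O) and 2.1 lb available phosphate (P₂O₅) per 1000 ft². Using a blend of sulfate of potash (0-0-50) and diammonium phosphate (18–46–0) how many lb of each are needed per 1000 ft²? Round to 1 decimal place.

With a, b = lb per 1000 ft² of sulfate of potash and diammonium phosphate:
K₂O: 0.5·a + 0·b = 2.3
P₂O₅: 0·a + 0.46·b = 2.1
Solving simultaneously: a = 4.6, b = 4.56522.

4.6 lb sulfate of potash, 4.6 lb diammonium phosphate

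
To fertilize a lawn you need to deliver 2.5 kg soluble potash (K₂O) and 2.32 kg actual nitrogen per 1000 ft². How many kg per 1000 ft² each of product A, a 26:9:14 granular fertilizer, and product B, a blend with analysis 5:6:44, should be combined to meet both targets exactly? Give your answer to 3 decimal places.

8.341 kg product A, 3.028 kg product B

Per-1000 ft² balance (a = product A, b = product B):
K₂O: 0.14·a + 0.44·b = 2.5
N: 0.26·a + 0.05·b = 2.32
From row1: a = (2.5 − 0.44·b) / 0.14.
Into row2: 0.26·(2.5 − 0.44·b)/0.14 + 0.05·b = 2.32 → b = 3.02793, a = 8.34078.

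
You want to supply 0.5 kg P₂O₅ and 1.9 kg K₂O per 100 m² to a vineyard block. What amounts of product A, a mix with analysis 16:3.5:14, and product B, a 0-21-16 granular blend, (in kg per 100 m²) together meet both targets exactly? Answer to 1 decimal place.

13.4 kg product A, 0.1 kg product B

Per-100 m² balance (a = product A, b = product B):
P₂O₅: 0.035·a + 0.21·b = 0.5
K₂O: 0.14·a + 0.16·b = 1.9
Eliminate b: (row1) − 0.21/0.16·(row2) → -0.14875·a = -1.99375, so a = 13.4034.
Then b = (1.9 − 0.14·13.4034) / 0.16 = 0.147059.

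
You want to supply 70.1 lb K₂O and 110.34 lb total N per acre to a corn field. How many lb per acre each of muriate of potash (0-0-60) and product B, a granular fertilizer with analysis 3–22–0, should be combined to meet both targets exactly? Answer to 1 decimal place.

116.8 lb muriate of potash, 3678.0 lb product B

Let a = lb of muriate of potash, b = lb of product B (per acre).
K₂O: 0.6·a + 0·b = 70.1
N: 0·a + 0.03·b = 110.34
Solving simultaneously: a = 116.833, b = 3678.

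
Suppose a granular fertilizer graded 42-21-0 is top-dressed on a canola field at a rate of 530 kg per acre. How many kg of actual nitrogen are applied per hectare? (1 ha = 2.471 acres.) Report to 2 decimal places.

550.04 kg N per hectare

nitrogen per acre = 530 × 42% = 222.6 kg.
Convert to per hectare: 222.6 × 2.471 = 550.0446 kg.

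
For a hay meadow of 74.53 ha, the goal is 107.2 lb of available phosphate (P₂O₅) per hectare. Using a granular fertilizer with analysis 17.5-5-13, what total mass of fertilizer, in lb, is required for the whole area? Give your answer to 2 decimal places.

Product per hectare = 107.2 / 5% = 2144 lb.
Total product = 2144 × 74.53 = 159792.32 lb.

159792.32 lb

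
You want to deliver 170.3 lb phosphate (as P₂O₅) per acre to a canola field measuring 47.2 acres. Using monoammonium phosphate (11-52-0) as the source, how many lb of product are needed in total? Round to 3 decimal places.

15458.000 lb

Product per acre = 170.3 / 52% = 327.5 lb.
Total product = 327.5 × 47.2 = 15458 lb.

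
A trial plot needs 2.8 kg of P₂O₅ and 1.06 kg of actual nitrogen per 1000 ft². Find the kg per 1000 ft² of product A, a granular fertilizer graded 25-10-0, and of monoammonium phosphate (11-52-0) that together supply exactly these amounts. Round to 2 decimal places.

Let a = kg of product A, b = kg of monoammonium phosphate (per 1000 ft²).
P₂O₅: 0.1·a + 0.52·b = 2.8
N: 0.25·a + 0.11·b = 1.06
Eliminate a: (row1) − 0.1/0.25·(row2) → 0.476·b = 2.376, so b = 4.9916.
Back-substitute: a = (2.8 − 0.52·4.9916) / 0.1 = 2.0437.

2.04 kg product A, 4.99 kg monoammonium phosphate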